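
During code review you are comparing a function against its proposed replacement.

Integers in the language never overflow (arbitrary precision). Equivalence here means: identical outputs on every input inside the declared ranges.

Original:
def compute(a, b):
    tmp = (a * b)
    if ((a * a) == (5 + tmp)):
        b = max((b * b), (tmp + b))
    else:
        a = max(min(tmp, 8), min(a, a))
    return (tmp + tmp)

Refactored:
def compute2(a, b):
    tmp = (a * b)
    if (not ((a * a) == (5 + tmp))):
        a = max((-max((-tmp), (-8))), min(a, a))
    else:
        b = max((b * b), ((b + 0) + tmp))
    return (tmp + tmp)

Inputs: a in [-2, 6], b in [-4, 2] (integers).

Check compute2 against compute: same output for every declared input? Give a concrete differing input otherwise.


Behavior is preserved: although boolean connective usage differs, plus constant usage differs, plus arithmetic usage differs, plus min/max/abs usage differs, the outputs never diverge.
Spot check at a=2, b=1 — compute: tmp becomes 2; next ((a * a) == (5 + tmp)) evaluates to false; next a becomes 2; next final value 4. compute2: tmp becomes 2; next (not ((a * a) == (5 + tmp))) evaluates to true; next a becomes 2; next final value 4. Both give 4.
An exhaustive pass over the 63 declared inputs shows identical outputs.
verdict: equivalent


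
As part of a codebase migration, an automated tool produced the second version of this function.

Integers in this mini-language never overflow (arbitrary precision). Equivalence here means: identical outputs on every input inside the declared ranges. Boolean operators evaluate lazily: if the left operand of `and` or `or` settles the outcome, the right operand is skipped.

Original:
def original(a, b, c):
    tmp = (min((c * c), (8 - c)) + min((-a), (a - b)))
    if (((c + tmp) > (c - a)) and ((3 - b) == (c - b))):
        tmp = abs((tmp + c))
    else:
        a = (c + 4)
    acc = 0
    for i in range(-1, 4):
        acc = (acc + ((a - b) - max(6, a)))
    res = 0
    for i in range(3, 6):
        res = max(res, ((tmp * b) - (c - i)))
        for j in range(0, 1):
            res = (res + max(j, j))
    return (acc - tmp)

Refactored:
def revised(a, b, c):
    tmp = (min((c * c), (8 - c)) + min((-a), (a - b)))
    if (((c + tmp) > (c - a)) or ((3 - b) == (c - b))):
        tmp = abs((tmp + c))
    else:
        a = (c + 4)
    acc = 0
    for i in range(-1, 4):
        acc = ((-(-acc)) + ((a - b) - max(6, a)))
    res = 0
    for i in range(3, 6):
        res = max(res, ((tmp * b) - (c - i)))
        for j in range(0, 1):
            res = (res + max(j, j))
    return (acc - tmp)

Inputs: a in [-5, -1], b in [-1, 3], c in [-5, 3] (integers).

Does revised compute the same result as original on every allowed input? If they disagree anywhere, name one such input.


Consider the input a=-5, b=-1, c=-5.
original: tmp becomes 9; next (((c + tmp) > (c - a)) and ((3 - b) == (c - b))) evaluates to false; next a becomes -1; next acc becomes 0; next at i=-1:; next acc becomes -6; next at i=0:; next acc becomes -12; next at i=1:; next acc becomes -18; next at i=2:; next acc becomes -24; next at i=3:; next acc becomes -30; next res becomes 0; next at i=3:; next res becomes 0; next at j=0:; next res becomes 0; next at i=4:; next res becomes 0; next at j=0:; next res becomes 0; next at i=5:; next res becomes 1; next at j=0:; next res becomes 1; next final value -39
revised: tmp becomes 9; next (((c + tmp) > (c - a)) or ((3 - b) == (c - b))) evaluates to true; next tmp becomes 4; next acc becomes 0; next at i=-1:; next acc becomes -10; next at i=0:; next acc becomes -20; next at i=1:; next acc becomes -30; next at i=2:; next acc becomes -40; next at i=3:; next acc becomes -50; next res becomes 0; next at i=3:; next res becomes 4; next at j=0:; next res becomes 4; next at i=4:; next res becomes 5; next at j=0:; next res becomes 5; next at i=5:; next res becomes 6; next at j=0:; next res becomes 6; next final value -54
-39 vs -54 — the two versions disagree here.
verdict: not equivalent; witness: a=-5, b=-1, c=-5


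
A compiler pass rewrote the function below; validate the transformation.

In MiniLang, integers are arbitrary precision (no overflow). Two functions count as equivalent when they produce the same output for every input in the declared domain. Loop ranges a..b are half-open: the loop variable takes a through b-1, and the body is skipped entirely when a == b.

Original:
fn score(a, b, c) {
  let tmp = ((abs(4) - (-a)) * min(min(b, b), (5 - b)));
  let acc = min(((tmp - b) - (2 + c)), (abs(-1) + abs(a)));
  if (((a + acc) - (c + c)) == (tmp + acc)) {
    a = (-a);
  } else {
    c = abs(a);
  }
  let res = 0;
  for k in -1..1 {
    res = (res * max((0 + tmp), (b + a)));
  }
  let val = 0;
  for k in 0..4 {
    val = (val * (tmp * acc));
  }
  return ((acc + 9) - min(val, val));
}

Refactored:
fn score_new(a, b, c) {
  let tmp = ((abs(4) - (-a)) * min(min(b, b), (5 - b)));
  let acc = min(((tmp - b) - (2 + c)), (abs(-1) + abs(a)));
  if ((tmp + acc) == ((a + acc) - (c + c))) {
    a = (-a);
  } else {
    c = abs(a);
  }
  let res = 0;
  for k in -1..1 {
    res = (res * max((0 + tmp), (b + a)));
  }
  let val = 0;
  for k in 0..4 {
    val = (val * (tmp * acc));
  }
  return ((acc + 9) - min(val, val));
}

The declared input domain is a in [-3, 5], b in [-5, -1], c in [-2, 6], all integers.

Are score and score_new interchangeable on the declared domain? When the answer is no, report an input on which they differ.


Equivalent — the differences include same computation, different form, yet no declared input distinguishes the two.
Tracing a=-1, b=-5, c=-2: score: tmp=-15, then acc=-10, then (((a + acc) - (c + c)) == (tmp + acc)) is false, then c=1, then res=0, then (k=-1), then res=0, then (k=0), then res=0, then val=0, then (k=0), then val=0, then (k=1), then val=0, then (k=2), then val=0, then (k=3), then val=0, then returns -1 | score_new: tmp=-15, then acc=-10, then ((tmp + acc) == ((a + acc) - (c + c))) is false, then c=1, then res=0, then (k=-1), then res=0, then (k=0), then res=0, then val=0, then (k=0), then val=0, then (k=1), then val=0, then (k=2), then val=0, then (k=3), then val=0, then returns -1 — matching result -1.
Sweeping the whole domain (405 inputs) finds no disagreement.
verdict: equivalent


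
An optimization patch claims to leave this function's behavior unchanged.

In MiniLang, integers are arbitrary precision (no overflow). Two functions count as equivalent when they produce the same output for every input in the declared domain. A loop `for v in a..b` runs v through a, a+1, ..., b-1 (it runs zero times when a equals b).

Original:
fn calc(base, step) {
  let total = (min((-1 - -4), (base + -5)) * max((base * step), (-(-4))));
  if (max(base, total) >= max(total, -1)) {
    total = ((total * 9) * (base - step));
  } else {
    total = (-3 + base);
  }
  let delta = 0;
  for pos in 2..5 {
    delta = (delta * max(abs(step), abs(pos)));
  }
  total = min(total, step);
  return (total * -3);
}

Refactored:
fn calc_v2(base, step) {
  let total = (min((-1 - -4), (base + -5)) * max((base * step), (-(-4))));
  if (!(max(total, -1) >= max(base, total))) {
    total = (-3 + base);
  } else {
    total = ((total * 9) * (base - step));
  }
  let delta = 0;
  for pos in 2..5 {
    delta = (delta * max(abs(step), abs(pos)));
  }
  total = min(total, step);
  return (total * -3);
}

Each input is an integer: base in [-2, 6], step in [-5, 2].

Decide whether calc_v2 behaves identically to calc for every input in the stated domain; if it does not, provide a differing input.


These are not equivalent — on base=-2, step=-5 the outputs split (15 vs 5670).
calc: total becomes -70; next (max(base, total) >= max(total, -1)) evaluates to false; next total becomes -5; next delta becomes 0; next at pos=2:; next delta becomes 0; next at pos=3:; next delta becomes 0; next at pos=4:; next delta becomes 0; next total becomes -5; next final value 15
calc_v2: total becomes -70; next (!(max(total, -1) >= max(base, total))) evaluates to false; next total becomes -1890; next delta becomes 0; next at pos=2:; next delta becomes 0; next at pos=3:; next delta becomes 0; next at pos=4:; next delta becomes 0; next total becomes -1890; next final value 5670
verdict: not equivalent; witness: base=-2, step=-5


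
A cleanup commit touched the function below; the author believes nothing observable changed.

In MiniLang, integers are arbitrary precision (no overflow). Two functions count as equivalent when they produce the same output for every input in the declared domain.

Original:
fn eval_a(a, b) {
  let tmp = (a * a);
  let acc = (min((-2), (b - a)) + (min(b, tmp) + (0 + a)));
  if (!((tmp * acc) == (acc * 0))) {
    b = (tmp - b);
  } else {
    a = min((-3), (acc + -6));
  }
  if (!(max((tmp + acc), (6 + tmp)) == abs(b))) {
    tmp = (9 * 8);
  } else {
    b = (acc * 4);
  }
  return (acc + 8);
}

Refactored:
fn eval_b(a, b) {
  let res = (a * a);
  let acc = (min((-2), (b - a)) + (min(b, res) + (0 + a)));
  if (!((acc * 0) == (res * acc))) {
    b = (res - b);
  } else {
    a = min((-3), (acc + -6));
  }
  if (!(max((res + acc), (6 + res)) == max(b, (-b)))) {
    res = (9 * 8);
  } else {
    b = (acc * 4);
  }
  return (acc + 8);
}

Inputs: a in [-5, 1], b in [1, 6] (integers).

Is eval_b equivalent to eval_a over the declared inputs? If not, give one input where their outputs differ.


Reading the diff, among the changes: min/max/abs usage differs; local variable names differ.
Spot check at a=-5, b=5 — eval_a: tmp becomes 25; next acc becomes -2; next (!((tmp * acc) == (acc * 0))) evaluates to true; next b becomes 20; next (!(max((tmp + acc), (6 + tmp)) == abs(b))) evaluates to true; next tmp becomes 72; next final value 6. eval_b: res becomes 25; next acc becomes -2; next (!((acc * 0) == (res * acc))) evaluates to true; next b becomes 20; next (!(max((res + acc), (6 + res)) == max(b, (-b)))) evaluates to true; next res becomes 72; next final value 6. Both give 6.
An exhaustive pass over the 42 declared inputs shows identical outputs.
verdict: equivalent


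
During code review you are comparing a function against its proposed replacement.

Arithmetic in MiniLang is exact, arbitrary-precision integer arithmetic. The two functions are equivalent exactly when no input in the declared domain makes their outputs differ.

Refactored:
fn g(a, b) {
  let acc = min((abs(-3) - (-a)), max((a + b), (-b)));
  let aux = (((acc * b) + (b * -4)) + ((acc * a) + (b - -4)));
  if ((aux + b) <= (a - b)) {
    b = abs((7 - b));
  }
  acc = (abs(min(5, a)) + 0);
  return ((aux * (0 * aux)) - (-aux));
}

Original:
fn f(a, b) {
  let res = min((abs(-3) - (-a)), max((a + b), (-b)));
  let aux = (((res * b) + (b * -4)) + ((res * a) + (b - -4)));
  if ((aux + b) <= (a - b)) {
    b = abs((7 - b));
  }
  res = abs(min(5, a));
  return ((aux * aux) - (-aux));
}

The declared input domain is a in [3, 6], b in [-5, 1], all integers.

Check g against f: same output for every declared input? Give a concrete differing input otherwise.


Not equivalent: a=3, b=-5 separates them (90 vs 9).
f: res becomes 5; next aux becomes 9; next ((aux + b) <= (a - b)) evaluates to true; next b becomes 12; next res becomes 3; next final value 90
g: acc becomes 5; next aux becomes 9; next ((aux + b) <= (a - b)) evaluates to true; next b becomes 12; next acc becomes 3; next final value 9
verdict: not equivalent; witness: a=3, b=-5


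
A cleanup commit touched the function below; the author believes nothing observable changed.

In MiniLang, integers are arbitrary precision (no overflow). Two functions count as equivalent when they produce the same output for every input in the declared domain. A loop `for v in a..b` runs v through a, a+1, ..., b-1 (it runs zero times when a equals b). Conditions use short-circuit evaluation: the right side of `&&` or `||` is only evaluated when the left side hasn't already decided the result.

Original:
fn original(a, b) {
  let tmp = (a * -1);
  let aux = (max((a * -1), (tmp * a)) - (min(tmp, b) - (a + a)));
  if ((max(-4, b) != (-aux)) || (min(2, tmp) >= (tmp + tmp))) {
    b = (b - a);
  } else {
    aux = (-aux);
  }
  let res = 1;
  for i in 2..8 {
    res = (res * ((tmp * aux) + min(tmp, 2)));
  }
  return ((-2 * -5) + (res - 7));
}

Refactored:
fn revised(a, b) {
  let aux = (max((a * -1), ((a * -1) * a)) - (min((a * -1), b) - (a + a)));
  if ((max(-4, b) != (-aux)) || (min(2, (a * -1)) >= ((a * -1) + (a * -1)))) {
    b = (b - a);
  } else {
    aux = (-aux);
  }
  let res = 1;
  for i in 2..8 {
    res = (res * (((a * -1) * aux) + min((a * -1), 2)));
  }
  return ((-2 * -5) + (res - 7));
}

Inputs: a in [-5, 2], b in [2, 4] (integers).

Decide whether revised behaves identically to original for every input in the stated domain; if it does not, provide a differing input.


Reading the diff, among the changes: statement counts differ; and local variable names differ; and arithmetic usage differs; and constant usage differs.
One worked example (a=-2, b=2) — original: tmp = 2; aux = -4; ((max(-4, b) != (-aux)) || (min(2, tmp) >= (tmp + tmp))) -> true; b = 4; res = 1; [i=2]; res = -6; [i=3]; res = 36; [i=4]; res = -216; [i=5]; res = 1296; [i=6]; res = -7776; [i=7]; res = 46656; return 46659; revised: aux = -4; ((max(-4, b) != (-aux)) || (min(2, (a * -1)) >= ((a * -1) + (a * -1)))) -> true; b = 4; res = 1; [i=2]; res = -6; [i=3]; res = 36; [i=4]; res = -216; [i=5]; res = 1296; [i=6]; res = -7776; [i=7]; res = 46656; return 46659; agreement on 46659.
Across all 24 domain points the two functions coincide.
verdict: equivalent


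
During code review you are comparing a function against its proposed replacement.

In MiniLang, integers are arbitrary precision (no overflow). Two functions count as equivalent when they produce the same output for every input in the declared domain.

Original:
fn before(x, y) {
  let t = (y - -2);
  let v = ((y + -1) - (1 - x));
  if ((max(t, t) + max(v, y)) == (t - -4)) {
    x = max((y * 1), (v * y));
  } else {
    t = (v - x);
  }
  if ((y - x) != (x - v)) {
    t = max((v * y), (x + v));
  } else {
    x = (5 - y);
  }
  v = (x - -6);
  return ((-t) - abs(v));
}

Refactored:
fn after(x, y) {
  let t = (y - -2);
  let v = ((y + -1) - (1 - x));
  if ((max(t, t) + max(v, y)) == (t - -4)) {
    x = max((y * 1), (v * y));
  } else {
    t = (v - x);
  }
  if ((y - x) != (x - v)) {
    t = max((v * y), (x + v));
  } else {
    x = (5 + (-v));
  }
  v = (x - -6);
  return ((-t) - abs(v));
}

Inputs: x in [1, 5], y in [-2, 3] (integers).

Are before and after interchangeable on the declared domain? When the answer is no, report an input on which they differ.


At x=4, y=3: before gives -9, after gives -7.
verdict: not equivalent; witness: x=4, y=3


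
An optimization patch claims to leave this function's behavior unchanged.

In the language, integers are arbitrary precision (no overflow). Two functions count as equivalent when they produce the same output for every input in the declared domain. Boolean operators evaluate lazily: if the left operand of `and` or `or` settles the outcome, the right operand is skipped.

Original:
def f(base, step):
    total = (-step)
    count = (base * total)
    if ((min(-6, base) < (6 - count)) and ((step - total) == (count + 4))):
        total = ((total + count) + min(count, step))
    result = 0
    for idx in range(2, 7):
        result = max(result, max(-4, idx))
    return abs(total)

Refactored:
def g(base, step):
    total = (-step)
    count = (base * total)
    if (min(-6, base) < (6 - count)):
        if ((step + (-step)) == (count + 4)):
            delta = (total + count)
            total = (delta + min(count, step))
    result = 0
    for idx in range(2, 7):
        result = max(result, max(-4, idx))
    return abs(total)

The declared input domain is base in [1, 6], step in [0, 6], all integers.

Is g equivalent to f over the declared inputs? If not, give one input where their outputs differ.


Run the pair on base=1, step=4.
f: total = -4; count = -4; ((min(-6, base) < (6 - count)) and ((step - total) == (count + 4))) -> false; result = 0; [idx=2]; result = 2; [idx=3]; result = 3; [idx=4]; result = 4; [idx=5]; result = 5; [idx=6]; result = 6; return 4
g: total = -4; count = -4; (min(-6, base) < (6 - count)) -> true; ((step + (-step)) == (count + 4)) -> true; delta = -8; total = -12; result = 0; [idx=2]; result = 2; [idx=3]; result = 3; [idx=4]; result = 4; [idx=5]; result = 5; [idx=6]; result = 6; return 12
4 and 12 differ, so these are not the same function on this domain.
verdict: not equivalent; witness: base=1, step=4


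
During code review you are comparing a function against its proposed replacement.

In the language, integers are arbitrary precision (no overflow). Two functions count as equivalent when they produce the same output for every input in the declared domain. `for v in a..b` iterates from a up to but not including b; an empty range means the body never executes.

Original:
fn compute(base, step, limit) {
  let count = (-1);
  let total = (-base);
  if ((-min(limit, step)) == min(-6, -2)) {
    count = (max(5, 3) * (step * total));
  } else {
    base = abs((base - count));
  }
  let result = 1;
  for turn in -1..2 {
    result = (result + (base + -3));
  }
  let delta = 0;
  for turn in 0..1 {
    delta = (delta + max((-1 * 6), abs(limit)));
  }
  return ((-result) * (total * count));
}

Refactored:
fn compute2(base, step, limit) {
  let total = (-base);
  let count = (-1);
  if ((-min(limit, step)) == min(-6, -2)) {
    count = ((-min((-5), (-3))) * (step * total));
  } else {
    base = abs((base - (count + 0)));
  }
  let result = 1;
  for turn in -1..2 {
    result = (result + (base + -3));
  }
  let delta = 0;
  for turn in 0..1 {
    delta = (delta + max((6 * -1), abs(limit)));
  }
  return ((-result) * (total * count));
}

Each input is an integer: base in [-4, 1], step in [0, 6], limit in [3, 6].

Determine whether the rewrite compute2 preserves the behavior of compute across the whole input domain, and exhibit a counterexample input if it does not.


Reading the diff, among the changes: constant usage differs, plus arithmetic usage differs, plus min/max/abs usage differs.
One worked example (base=-1, step=2, limit=4) — compute: count becomes -1; next total becomes 1; next ((-min(limit, step)) == min(-6, -2)) evaluates to false; next base becomes 0; next result becomes 1; next at turn=-1:; next result becomes -2; next at turn=0:; next result becomes -5; next at turn=1:; next result becomes -8; next delta becomes 0; next at turn=0:; next delta becomes 4; next final value -8; compute2: total becomes 1; next count becomes -1; next ((-min(limit, step)) == min(-6, -2)) evaluates to false; next base becomes 0; next result becomes 1; next at turn=-1:; next result becomes -2; next at turn=0:; next result becomes -5; next at turn=1:; next result becomes -8; next delta becomes 0; next at turn=0:; next delta becomes 4; next final value -8; agreement on -8.
Across all 168 domain points the two functions coincide.
verdict: equivalent


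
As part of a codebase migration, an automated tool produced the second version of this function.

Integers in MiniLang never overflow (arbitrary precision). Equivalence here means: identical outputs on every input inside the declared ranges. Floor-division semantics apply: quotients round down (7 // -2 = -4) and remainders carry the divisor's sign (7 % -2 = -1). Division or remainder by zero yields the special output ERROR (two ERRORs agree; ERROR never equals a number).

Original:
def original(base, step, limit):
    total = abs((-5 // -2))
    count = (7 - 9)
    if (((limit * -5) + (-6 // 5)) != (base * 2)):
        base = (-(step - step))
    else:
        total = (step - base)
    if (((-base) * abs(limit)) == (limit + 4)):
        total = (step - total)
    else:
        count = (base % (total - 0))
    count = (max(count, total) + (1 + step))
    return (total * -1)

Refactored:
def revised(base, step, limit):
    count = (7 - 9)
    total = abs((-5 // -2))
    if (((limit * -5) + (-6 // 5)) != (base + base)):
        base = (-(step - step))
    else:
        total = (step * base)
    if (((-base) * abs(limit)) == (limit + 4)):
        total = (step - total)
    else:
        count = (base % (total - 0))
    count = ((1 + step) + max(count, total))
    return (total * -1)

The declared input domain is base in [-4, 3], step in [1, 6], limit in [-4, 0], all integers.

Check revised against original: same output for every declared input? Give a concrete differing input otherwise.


Consider the input base=-1, step=1, limit=0.
original: total := 2 | count := -2 | (((limit * -5) + (-6 // 5)) != (base * 2)): false | total := 2 | (((-base) * abs(limit)) == (limit + 4)): false | count := 1 | count := 4 | result -2
revised: count := -2 | total := 2 | (((limit * -5) + (-6 // 5)) != (base + base)): false | total := -1 | (((-base) * abs(limit)) == (limit + 4)): false | count := 0 | count := 2 | result 1
-2 and 1 differ, so these are not the same function on this domain.
verdict: not equivalent; witness: base=-1, step=1, limit=0


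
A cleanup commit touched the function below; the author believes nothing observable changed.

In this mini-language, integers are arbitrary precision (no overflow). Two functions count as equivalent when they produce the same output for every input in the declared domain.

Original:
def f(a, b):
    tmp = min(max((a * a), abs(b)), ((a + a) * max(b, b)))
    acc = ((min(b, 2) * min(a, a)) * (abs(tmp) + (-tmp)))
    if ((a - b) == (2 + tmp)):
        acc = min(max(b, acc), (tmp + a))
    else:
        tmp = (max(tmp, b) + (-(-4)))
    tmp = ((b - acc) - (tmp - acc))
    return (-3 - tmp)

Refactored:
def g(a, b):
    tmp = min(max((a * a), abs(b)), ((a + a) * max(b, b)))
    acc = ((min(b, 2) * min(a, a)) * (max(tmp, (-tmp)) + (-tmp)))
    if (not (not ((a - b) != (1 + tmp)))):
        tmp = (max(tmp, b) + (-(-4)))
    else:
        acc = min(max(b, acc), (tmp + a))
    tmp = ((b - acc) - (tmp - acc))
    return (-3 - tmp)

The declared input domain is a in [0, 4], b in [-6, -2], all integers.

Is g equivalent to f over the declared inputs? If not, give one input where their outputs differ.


Try a=0, b=-2.
f: tmp=0, then acc=0, then ((a - b) == (2 + tmp)) is true, then acc=0, then tmp=-2, then returns -1
g: tmp=0, then acc=0, then (not (not ((a - b) != (1 + tmp)))) is true, then tmp=4, then tmp=-6, then returns 3
-1 vs 3 — the two versions disagree here.
verdict: not equivalent; witness: a=0, b=-2


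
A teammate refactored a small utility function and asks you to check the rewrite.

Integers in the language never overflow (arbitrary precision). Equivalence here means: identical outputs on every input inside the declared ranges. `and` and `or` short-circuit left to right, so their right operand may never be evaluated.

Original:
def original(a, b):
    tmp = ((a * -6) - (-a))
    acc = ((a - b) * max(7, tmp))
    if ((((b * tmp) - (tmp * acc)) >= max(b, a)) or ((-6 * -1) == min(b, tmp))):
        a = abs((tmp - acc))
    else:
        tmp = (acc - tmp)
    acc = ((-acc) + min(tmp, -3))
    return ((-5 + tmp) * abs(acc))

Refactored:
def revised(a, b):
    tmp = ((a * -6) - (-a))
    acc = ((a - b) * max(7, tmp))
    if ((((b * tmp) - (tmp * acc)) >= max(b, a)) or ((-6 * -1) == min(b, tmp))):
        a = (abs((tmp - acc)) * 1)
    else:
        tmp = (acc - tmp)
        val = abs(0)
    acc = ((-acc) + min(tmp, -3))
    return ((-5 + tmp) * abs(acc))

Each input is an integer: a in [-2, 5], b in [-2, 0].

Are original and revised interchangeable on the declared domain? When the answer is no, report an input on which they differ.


Behavior is preserved: although constant usage differs, and min/max/abs usage differs, and local variable names differ, and statement counts differ, and arithmetic usage differs, the outputs never diverge.
As a probe, take a=0, b=0: original runs tmp becomes 0; next acc becomes 0; next ((((b * tmp) - (tmp * acc)) >= max(b, a)) or ((-6 * -1) == min(b, tmp))) evaluates to true; next a becomes 0; next acc becomes -3; next final value -15; revised runs tmp becomes 0; next acc becomes 0; next ((((b * tmp) - (tmp * acc)) >= max(b, a)) or ((-6 * -1) == min(b, tmp))) evaluates to true; next a becomes 0; next acc becomes -3; next final value -15; both end at -15.
Checked all 24 inputs in the declared domain: the outputs agree on every one.
verdict: equivalent


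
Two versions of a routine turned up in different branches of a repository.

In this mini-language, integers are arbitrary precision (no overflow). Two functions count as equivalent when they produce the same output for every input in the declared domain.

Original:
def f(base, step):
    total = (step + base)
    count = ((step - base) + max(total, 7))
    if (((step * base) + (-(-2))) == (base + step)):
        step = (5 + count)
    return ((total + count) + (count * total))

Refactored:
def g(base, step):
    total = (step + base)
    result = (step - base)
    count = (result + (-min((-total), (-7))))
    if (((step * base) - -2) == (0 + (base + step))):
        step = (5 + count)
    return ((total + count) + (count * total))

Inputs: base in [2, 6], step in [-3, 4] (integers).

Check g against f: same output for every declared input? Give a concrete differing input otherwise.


Although constant usage differs, statement counts differ, local variable names differ, arithmetic usage differs, min/max/abs usage differs, 40/40 inputs agree.
verdict: equivalent


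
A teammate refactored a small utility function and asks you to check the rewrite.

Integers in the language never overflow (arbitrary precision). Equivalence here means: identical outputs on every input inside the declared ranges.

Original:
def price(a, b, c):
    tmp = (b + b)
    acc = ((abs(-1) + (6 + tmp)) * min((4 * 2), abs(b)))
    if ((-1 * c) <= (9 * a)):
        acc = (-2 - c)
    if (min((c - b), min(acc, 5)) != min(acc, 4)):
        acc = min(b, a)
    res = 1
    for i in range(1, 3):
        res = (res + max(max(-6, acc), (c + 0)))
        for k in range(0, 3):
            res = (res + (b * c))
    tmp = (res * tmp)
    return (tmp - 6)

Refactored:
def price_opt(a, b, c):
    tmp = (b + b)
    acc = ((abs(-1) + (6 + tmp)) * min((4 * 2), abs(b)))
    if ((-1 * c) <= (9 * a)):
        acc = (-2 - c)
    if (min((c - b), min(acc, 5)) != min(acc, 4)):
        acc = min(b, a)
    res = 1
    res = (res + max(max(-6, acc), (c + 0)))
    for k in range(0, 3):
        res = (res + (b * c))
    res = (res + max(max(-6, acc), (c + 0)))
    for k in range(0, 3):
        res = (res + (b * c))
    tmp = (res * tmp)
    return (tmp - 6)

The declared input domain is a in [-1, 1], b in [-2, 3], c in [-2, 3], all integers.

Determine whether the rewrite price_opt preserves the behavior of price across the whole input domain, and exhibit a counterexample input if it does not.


Reading the diff, among the changes: arithmetic usage differs; and statement counts differ; and constant usage differs; and loop structure differs; and local variable names differ; and min/max/abs usage differs.
Spot check at a=-1, b=-2, c=2 — price: tmp becomes -4; next acc becomes 6; next ((-1 * c) <= (9 * a)) evaluates to false; next (min((c - b), min(acc, 5)) != min(acc, 4)) evaluates to false; next res becomes 1; next at i=1:; next res becomes 7; next at k=0:; next res becomes 3; next at k=1:; next res becomes -1; next at k=2:; next res becomes -5; next at i=2:; next res becomes 1; next at k=0:; next res becomes -3; next at k=1:; next res becomes -7; next at k=2:; next res becomes -11; next tmp becomes 44; next final value 38. price_opt: tmp becomes -4; next acc becomes 6; next ((-1 * c) <= (9 * a)) evaluates to false; next (min((c - b), min(acc, 5)) != min(acc, 4)) evaluates to false; next res becomes 1; next res becomes 7; next at k=0:; next res becomes 3; next at k=1:; next res becomes -1; next at k=2:; next res becomes -5; next res becomes 1; next at k=0:; next res becomes -3; next at k=1:; next res becomes -7; next at k=2:; next res becomes -11; next tmp becomes 44; next final value 38. Both give 38.
An exhaustive pass over the 108 declared inputs shows identical outputs.
verdict: equivalent


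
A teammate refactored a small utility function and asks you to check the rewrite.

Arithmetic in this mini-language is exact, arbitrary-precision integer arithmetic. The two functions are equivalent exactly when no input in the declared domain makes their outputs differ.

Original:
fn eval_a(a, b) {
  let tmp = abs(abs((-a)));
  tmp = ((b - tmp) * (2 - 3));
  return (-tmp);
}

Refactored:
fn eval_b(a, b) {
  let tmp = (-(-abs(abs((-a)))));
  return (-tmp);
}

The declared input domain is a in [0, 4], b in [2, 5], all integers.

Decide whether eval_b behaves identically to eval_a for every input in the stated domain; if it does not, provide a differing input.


Evaluate both at a=0, b=2.
eval_a: tmp = 0; tmp = -2; return 2
eval_b: tmp = 0; return 0
2 vs 0 — the two versions disagree here.
verdict: not equivalent; witness: a=0, b=2


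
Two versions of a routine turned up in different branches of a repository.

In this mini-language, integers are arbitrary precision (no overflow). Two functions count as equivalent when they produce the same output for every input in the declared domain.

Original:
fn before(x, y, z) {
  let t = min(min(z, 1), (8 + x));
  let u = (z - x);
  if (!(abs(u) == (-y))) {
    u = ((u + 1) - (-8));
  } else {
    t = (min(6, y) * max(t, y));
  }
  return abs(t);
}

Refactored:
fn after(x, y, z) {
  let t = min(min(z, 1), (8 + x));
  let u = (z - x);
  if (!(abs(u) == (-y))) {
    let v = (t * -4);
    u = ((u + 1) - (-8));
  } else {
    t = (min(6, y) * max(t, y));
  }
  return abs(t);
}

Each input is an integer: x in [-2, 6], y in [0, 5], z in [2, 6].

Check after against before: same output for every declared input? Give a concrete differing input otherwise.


Reading the diff, among the changes: local variable names differ; also statement counts differ; also arithmetic usage differs; also constant usage differs.
Tracing x=2, y=0, z=4: before: t = 1; u = 2; (!(abs(u) == (-y))) -> true; u = 11; return 1 | after: t = 1; u = 2; (!(abs(u) == (-y))) -> true; v = -4; u = 11; return 1 — matching result 1.
Checked all 270 inputs in the declared domain: the outputs agree on every one.
verdict: equivalent


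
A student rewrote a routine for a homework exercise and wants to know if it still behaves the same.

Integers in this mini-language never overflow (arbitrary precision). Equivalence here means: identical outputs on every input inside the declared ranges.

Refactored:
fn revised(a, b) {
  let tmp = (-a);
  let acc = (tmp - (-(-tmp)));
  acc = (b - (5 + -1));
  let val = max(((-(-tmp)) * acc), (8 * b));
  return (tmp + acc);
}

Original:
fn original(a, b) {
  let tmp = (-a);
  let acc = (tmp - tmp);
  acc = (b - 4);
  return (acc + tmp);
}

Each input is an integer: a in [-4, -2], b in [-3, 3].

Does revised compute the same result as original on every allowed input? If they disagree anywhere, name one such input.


One difference looks behavioral, but it never changes the outcome for any declared input; all 21 inputs agree.
verdict: equivalent


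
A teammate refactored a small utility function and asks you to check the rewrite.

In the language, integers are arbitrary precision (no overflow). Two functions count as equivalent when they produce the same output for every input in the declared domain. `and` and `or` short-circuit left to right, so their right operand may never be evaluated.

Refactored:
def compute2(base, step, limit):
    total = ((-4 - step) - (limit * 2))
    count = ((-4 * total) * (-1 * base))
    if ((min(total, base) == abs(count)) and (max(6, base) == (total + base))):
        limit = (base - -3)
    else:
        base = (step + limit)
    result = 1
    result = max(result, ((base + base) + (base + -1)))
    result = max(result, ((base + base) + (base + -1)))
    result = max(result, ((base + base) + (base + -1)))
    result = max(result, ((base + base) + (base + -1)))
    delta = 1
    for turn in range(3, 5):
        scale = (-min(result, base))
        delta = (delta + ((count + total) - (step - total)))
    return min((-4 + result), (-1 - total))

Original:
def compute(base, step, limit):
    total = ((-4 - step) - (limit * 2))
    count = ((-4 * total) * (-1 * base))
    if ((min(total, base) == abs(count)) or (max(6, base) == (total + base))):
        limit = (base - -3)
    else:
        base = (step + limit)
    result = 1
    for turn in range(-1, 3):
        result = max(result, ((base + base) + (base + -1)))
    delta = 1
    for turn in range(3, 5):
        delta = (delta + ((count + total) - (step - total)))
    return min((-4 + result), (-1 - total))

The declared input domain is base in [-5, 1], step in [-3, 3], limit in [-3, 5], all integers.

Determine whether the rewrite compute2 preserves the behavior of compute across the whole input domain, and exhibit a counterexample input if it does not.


At base=1, step=-2, limit=-1: compute gives -2, compute2 gives -3.
verdict: not equivalent; witness: base=1, step=-2, limit=-1


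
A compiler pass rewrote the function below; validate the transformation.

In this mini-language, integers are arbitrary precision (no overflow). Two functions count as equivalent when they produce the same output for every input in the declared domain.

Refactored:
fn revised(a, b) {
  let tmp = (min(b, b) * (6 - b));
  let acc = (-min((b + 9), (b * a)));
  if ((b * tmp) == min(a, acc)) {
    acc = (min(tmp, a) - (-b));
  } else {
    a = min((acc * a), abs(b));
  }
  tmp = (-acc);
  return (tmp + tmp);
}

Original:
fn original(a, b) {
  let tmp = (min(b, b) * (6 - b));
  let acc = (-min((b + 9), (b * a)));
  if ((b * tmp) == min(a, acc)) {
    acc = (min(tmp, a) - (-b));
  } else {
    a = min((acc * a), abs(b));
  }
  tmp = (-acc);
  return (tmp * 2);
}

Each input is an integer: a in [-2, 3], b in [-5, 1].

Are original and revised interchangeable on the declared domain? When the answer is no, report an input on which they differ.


Differences: arithmetic usage differs; also constant usage differs — yet all 42 inputs agree.
verdict: equivalent


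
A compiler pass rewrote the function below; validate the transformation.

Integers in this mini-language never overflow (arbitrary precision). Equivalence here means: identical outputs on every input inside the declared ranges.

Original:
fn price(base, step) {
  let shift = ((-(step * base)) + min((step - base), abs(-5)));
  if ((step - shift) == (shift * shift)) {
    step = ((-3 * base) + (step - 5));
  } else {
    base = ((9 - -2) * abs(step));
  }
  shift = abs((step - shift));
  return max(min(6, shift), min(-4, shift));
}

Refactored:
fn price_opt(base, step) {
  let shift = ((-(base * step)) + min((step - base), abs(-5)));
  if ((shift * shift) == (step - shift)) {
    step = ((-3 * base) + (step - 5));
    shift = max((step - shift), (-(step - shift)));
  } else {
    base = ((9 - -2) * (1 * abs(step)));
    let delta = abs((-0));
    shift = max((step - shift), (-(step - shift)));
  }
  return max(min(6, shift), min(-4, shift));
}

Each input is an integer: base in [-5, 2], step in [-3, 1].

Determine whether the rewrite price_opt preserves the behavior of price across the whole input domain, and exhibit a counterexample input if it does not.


Equivalent — the differences include arithmetic usage differs; constant usage differs; statement counts differ; min/max/abs usage differs; local variable names differ, yet no declared input distinguishes the two.
One worked example (base=-2, step=-2) — price: shift becomes -4; next ((step - shift) == (shift * shift)) evaluates to false; next base becomes 22; next shift becomes 2; next final value 2; price_opt: shift becomes -4; next ((shift * shift) == (step - shift)) evaluates to false; next base becomes 22; next delta becomes 0; next shift becomes 2; next final value 2; agreement on 2.
Checked all 40 inputs in the declared domain: the outputs agree on every one.
verdict: equivalent


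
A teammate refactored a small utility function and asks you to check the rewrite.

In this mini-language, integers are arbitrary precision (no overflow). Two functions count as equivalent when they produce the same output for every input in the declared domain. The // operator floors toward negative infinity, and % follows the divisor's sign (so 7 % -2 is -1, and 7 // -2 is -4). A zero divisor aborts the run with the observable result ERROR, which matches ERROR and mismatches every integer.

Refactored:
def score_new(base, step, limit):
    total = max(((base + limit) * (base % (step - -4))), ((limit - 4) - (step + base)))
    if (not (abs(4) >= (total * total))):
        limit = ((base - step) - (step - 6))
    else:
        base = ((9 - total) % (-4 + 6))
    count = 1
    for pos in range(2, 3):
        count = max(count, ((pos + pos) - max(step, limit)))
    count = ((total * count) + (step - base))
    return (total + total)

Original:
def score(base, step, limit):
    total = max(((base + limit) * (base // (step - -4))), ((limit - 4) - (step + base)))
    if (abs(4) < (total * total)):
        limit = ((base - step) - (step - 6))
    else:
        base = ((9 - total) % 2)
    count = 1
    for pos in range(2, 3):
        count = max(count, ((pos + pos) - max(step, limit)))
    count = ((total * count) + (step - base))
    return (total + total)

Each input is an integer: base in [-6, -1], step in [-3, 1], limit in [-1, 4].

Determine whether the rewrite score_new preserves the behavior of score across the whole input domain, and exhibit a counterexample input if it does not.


At base=-6, step=-3, limit=-1: score gives 84, score_new gives 8.
verdict: not equivalent; witness: base=-6, step=-3, limit=-1


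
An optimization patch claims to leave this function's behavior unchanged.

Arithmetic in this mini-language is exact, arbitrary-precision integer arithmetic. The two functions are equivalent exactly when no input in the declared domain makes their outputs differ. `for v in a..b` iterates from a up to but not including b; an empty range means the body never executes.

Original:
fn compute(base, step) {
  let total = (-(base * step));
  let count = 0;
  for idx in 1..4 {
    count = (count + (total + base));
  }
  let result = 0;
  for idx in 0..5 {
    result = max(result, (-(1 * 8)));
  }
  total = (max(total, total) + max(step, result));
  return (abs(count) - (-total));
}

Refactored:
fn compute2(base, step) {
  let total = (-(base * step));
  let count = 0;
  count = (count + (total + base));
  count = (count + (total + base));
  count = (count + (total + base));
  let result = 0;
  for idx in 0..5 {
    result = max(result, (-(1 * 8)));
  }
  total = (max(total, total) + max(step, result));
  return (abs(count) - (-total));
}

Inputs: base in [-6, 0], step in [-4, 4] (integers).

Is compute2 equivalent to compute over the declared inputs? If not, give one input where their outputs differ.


Changes here: statement counts differ; also loop structure differs; also arithmetic usage differs; the full 63-point sweep finds no disagreement.
verdict: equivalent


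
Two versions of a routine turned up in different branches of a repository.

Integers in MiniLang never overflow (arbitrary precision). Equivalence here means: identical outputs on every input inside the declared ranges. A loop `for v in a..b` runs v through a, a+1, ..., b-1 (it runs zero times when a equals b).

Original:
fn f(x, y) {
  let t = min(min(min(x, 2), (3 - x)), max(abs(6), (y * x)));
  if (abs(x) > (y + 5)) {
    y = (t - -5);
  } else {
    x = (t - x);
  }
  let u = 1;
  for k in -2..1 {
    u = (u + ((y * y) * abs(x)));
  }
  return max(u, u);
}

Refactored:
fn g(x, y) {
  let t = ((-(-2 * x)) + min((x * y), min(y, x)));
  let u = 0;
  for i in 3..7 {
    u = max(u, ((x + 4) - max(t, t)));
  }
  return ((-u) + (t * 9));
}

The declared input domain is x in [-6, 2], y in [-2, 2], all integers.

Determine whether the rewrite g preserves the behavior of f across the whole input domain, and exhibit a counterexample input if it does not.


Not equivalent: x=-6, y=-2 separates them (19 vs -178).
f: t := -6 | (abs(x) > (y + 5)): true | y := -1 | u := 1 | iter k=-2: | u := 7 | iter k=-1: | u := 13 | iter k=0: | u := 19 | result 19
g: t := -18 | u := 0 | iter i=3: | u := 16 | iter i=4: | u := 16 | iter i=5: | u := 16 | iter i=6: | u := 16 | result -178
verdict: not equivalent; witness: x=-6, y=-2
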